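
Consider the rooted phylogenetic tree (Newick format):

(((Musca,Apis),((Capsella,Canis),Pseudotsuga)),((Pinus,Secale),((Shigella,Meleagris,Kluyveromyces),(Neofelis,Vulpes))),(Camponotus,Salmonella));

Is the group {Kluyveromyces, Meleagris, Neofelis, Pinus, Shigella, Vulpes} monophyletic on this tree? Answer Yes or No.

No

The MRCA of the listed taxa subtends ((Pinus,Secale),((Shigella,Meleagris,Kluyveromyces),(Neofelis,Vulpes))).
That clade also contains Secale, which is not in the proposed group, so the group is not monophyletic.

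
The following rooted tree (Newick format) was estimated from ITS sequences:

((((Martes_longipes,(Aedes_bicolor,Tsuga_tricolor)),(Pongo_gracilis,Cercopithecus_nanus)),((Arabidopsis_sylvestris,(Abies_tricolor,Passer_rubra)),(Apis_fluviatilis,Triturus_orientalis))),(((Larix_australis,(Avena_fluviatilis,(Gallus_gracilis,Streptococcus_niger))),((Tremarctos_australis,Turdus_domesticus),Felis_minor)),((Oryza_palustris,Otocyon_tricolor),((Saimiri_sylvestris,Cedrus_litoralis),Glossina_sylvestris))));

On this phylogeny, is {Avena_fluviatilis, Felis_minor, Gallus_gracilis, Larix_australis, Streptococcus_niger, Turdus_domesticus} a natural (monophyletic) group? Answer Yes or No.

The MRCA of the listed taxa subtends ((Larix_australis,(Avena_fluviatilis,(Gallus_gracilis,Streptococcus_niger))),((Tremarctos_australis,Turdus_domesticus),Felis_minor)).
That clade also contains Tremarctos_australis, which is not in the proposed group, so the group is not monophyletic.

No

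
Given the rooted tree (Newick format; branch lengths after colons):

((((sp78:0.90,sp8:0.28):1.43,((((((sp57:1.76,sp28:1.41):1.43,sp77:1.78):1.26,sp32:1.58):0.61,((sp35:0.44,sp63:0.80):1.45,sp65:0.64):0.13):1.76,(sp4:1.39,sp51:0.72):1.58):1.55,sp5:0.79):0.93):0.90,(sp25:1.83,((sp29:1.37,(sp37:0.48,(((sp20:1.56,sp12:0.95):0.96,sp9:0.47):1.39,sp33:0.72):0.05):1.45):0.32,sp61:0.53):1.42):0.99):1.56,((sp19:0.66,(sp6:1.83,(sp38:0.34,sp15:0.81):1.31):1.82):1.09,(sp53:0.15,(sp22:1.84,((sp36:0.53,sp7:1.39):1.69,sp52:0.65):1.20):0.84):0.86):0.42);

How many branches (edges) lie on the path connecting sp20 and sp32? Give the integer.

14

The MRCA of sp20 and sp32 is the node subtending (((sp78,sp8),((((((sp57,sp28),sp77),sp32),((sp35,sp63),sp65)),(sp4,sp51)),sp5)),(sp25,((sp29,(sp37,(((sp20,sp12),sp9),sp33))),sp61))).
From sp20 up to that node: 8 branches. From sp32 up to the same node: 6 branches. Total: 8 + 6 = 14.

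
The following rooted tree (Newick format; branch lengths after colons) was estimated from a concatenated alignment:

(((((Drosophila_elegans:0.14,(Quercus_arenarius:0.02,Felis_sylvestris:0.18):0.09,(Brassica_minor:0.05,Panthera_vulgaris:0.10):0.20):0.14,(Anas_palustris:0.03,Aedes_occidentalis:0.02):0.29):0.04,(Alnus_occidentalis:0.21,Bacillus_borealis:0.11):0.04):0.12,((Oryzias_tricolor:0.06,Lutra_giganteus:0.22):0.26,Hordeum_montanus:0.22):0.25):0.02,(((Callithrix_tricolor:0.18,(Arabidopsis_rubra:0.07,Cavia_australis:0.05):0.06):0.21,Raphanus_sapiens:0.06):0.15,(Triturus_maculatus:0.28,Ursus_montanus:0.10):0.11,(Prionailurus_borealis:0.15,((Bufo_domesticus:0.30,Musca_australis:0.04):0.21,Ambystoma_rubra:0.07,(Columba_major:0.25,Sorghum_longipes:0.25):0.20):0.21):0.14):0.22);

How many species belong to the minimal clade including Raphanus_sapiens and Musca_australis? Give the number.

12

The MRCA of Raphanus_sapiens and Musca_australis is the node subtending (((Callithrix_tricolor,(Arabidopsis_rubra,Cavia_australis)),Raphanus_sapiens),(Triturus_maculatus,Ursus_montanus),(Prionailurus_borealis,((Bufo_domesticus,Musca_australis),Ambystoma_rubra,(Columba_major,Sorghum_longipes)))).
That clade contains 12 terminal taxa: Ambystoma_rubra, Arabidopsis_rubra, Bufo_domesticus, Callithrix_tricolor, Cavia_australis, Columba_major, Musca_australis, Prionailurus_borealis, Raphanus_sapiens, Sorghum_longipes, Triturus_maculatus, Ursus_montanus.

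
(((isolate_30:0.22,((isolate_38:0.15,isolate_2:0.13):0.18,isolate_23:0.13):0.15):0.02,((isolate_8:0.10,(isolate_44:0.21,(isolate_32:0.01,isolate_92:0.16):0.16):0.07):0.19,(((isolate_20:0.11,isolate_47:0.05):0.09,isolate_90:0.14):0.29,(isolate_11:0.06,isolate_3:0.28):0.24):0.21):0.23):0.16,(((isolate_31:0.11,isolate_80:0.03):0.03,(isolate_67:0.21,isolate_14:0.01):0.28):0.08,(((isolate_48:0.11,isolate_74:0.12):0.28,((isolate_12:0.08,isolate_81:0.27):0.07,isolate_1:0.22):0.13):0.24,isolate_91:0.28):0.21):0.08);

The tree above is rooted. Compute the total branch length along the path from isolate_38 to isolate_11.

1.24

The path runs isolate_38 → … → MRCA → … → isolate_11; the MRCA is the node subtending ((isolate_30,((isolate_38,isolate_2),isolate_23)),((isolate_8,(isolate_44,(isolate_32,isolate_92))),(((isolate_20,isolate_47),isolate_90),(isolate_11,isolate_3)))).
Branch lengths along that path: 0.15 + 0.18 + 0.15 + 0.02 + 0.23 + 0.21 + 0.24 + 0.06 = 1.24.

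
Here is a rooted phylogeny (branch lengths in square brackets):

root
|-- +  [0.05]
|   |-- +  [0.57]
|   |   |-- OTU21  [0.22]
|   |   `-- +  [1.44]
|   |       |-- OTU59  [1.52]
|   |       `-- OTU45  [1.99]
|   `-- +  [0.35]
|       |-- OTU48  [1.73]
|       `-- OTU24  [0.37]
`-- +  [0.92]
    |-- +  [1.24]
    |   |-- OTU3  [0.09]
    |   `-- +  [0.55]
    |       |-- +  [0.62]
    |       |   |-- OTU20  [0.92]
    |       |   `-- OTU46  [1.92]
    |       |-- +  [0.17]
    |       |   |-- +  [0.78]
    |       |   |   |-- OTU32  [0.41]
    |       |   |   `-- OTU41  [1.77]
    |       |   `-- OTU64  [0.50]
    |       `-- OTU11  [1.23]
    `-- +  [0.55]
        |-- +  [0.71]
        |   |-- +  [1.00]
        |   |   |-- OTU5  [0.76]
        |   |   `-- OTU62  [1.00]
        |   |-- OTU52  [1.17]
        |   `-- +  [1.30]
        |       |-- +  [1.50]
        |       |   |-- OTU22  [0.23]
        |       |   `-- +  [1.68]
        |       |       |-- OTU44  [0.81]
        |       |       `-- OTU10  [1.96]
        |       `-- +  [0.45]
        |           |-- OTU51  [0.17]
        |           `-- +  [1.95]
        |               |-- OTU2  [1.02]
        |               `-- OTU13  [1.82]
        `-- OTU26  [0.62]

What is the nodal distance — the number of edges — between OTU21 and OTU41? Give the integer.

The MRCA of OTU21 and OTU41 is the root of the tree.
From OTU21 up to that node: 3 branches. From OTU41 up to the same node: 6 branches. Total: 3 + 6 = 9.

9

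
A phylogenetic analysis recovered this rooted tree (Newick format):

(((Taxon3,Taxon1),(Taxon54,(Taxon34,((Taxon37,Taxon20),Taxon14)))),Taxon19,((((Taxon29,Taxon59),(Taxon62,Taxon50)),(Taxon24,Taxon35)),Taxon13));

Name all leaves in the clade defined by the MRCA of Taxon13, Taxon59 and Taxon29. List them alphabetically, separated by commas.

Tracing Taxon13: it sits inside ((((Taxon29,Taxon59),(Taxon62,Taxon50)),(Taxon24,Taxon35)),Taxon13).
Tracing Taxon59: it sits inside (Taxon29,Taxon59).
Tracing Taxon29: it sits inside (Taxon29,Taxon59).
The smallest clade enclosing all 3 is ((((Taxon29,Taxon59),(Taxon62,Taxon50)),(Taxon24,Taxon35)),Taxon13); the answer is its 7 terminal taxa in alphabetical order.

Taxon13, Taxon24, Taxon29, Taxon35, Taxon50, Taxon59, Taxon62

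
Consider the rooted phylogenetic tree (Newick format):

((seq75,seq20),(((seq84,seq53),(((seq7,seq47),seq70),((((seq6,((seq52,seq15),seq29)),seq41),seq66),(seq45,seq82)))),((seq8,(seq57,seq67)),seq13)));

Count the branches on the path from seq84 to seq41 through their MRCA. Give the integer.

The MRCA of seq84 and seq41 is the node subtending ((seq84,seq53),(((seq7,seq47),seq70),((((seq6,((seq52,seq15),seq29)),seq41),seq66),(seq45,seq82)))).
From seq84 up to that node: 2 branches. From seq41 up to the same node: 5 branches. Total: 2 + 5 = 7.

7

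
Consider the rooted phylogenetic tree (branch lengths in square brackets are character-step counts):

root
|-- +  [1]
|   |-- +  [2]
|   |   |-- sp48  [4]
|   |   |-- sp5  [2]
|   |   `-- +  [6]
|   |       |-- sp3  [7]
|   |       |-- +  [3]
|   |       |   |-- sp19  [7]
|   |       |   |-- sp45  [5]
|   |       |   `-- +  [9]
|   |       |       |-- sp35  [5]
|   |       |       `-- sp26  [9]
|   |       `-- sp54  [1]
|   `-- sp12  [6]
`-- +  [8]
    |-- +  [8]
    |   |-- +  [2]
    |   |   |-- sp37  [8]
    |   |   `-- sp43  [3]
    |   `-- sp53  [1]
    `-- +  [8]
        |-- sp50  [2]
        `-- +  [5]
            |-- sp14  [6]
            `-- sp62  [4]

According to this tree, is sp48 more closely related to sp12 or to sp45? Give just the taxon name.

The MRCA of sp48 and sp45 subtends (sp48,sp5,(sp3,(sp19,sp45,(sp35,sp26)),sp54)) (8 taxa).
The MRCA of sp48 and sp12 subtends ((sp48,sp5,(sp3,(sp19,sp45,(sp35,sp26)),sp54)),sp12) (9 taxa).
The first is nested inside the second, so sp48 shares a more recent common ancestor with sp45.

sp45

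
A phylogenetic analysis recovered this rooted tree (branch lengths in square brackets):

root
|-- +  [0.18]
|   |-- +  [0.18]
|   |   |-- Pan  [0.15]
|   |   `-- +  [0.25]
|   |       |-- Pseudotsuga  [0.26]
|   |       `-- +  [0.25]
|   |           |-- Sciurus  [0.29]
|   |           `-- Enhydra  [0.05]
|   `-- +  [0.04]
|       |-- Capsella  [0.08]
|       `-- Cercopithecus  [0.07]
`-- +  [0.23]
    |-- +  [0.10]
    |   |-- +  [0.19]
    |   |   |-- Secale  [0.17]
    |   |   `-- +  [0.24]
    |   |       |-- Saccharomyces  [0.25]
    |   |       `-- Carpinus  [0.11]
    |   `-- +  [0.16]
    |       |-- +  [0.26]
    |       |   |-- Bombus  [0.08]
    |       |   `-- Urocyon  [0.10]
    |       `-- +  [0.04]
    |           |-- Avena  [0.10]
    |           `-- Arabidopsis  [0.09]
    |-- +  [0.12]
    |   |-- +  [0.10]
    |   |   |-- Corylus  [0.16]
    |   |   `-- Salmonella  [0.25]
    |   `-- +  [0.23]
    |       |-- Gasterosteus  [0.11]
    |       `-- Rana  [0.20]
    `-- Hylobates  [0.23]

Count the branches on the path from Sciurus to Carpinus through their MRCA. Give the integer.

The MRCA of Sciurus and Carpinus is the root of the tree.
From Sciurus up to that node: 5 branches. From Carpinus up to the same node: 5 branches. Total: 5 + 5 = 10.

10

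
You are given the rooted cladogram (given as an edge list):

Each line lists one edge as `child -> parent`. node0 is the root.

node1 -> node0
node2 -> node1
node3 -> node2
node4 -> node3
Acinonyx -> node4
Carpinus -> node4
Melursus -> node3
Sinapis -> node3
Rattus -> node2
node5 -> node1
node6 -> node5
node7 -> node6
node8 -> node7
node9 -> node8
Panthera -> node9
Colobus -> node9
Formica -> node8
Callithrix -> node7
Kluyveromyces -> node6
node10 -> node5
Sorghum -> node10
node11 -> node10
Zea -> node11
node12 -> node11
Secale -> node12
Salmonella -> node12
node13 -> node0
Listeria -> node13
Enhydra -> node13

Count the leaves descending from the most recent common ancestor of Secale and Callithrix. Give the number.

9

The MRCA of Secale and Callithrix is the node subtending (((((Panthera,Colobus),Formica),Callithrix),Kluyveromyces),(Sorghum,(Zea,(Secale,Salmonella)))).
That clade contains 9 terminal taxa: Callithrix, Colobus, Formica, Kluyveromyces, Panthera, Salmonella, Secale, Sorghum, Zea.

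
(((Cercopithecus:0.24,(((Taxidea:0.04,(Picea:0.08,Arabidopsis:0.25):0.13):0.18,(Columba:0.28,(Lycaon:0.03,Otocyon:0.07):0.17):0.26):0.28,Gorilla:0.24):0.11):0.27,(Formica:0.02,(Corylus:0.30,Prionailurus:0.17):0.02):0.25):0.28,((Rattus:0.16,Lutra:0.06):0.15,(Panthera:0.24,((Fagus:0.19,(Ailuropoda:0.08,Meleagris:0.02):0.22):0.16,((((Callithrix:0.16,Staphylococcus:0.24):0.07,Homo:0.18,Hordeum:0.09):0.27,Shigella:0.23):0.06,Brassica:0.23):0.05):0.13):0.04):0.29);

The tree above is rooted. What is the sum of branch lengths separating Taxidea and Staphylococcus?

2.31

The path runs Taxidea → … → MRCA → … → Staphylococcus; the MRCA is the root of the tree.
Branch lengths along that path: 0.04 + 0.18 + 0.28 + 0.11 + 0.27 + 0.28 + 0.29 + 0.04 + 0.13 + 0.05 + 0.06 + 0.27 + 0.07 + 0.24 = 2.31.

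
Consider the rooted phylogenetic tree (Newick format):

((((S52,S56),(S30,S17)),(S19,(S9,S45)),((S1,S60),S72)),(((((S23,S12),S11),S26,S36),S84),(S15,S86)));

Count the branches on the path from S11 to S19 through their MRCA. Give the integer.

8

The MRCA of S11 and S19 is the root of the tree.
From S11 up to that node: 5 branches. From S19 up to the same node: 3 branches. Total: 5 + 3 = 8.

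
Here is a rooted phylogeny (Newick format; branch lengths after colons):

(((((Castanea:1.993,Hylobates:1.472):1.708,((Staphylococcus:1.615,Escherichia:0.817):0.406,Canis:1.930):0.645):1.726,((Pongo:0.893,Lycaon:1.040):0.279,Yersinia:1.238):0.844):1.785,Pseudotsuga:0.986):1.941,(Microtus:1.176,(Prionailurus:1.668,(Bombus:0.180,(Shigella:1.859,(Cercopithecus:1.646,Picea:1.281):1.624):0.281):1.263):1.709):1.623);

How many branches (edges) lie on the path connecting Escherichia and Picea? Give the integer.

12

The MRCA of Escherichia and Picea is the root of the tree.
From Escherichia up to that node: 6 branches. From Picea up to the same node: 6 branches. Total: 6 + 6 = 12.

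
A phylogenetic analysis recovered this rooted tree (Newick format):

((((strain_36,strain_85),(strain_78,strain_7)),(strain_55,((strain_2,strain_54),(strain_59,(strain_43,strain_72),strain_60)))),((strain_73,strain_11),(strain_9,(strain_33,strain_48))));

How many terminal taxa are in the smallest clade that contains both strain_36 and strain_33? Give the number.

16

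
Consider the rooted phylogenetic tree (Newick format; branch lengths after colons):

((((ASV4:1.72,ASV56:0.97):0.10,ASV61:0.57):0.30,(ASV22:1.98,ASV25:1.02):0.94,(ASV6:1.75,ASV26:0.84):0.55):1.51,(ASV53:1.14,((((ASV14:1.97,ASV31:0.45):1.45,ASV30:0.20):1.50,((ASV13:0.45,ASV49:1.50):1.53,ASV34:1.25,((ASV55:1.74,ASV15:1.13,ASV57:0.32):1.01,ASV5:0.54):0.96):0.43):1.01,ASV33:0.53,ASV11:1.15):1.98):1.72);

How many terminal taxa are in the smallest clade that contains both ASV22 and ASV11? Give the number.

20

The MRCA of ASV22 and ASV11 is the root, so the clade is the entire tree.
That clade contains 20 terminal taxa: ASV11, ASV13, ASV14, ASV15, ASV22, ASV25, ASV26, ASV30, ASV31, ASV33, ASV34, ASV4, ASV49, ASV5, ASV53, ASV55, ASV56, ASV57, ASV6, ASV61.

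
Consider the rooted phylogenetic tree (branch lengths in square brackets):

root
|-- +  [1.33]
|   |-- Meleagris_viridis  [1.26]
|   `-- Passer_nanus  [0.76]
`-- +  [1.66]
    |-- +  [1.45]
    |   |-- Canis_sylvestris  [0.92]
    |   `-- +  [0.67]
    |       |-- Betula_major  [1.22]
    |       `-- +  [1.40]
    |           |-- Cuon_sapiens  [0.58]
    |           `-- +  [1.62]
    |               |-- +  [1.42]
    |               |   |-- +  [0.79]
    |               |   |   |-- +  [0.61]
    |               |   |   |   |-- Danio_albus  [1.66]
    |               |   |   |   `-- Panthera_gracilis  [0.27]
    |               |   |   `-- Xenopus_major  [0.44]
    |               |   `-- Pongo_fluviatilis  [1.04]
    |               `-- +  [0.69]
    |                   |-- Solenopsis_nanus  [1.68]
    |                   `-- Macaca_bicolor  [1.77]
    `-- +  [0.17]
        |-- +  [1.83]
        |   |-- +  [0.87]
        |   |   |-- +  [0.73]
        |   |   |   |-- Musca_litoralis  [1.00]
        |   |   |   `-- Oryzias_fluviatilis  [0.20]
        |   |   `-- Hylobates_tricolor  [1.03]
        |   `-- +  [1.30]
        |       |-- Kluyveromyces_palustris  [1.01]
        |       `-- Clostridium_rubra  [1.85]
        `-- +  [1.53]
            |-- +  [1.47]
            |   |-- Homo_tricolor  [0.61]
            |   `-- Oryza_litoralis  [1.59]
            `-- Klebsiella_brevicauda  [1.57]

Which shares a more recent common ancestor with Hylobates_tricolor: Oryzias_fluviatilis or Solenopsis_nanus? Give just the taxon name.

Oryzias_fluviatilis

The MRCA of Hylobates_tricolor and Oryzias_fluviatilis subtends ((Musca_litoralis,Oryzias_fluviatilis),Hylobates_tricolor) (3 taxa).
The MRCA of Hylobates_tricolor and Solenopsis_nanus subtends ((Canis_sylvestris,(Betula_major,(Cuon_sapiens,((((Danio_albus,Panthera_gracilis),Xenopus_major),Pongo_fluviatilis),(Solenopsis_nanus,Macaca_bicolor))))),((((Musca_litoralis,Oryzias_fluviatilis),Hylobates_tricolor),(Kluyveromyces_palustris,Clostridium_rubra)),((Homo_tricolor,Oryza_litoralis),Klebsiella_brevicauda))) (17 taxa).
The first is nested inside the second, so Hylobates_tricolor shares a more recent common ancestor with Oryzias_fluviatilis.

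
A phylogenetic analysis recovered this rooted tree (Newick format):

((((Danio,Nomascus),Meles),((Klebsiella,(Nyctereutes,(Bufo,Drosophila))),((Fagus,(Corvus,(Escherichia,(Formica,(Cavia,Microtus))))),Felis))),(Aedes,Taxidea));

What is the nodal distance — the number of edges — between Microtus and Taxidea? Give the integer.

11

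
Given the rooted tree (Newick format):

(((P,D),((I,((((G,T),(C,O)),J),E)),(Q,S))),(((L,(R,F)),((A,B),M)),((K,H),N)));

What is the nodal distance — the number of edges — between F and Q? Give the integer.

9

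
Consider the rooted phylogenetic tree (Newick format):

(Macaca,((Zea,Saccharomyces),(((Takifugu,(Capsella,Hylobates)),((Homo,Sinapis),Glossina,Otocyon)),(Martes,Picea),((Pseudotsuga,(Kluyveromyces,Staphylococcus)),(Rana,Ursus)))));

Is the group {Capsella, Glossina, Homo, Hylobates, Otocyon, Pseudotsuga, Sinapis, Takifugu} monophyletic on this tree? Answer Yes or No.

The MRCA of the listed taxa subtends (((Takifugu,(Capsella,Hylobates)),((Homo,Sinapis),Glossina,Otocyon)),(Martes,Picea),((Pseudotsuga,(Kluyveromyces,Staphylococcus)),(Rana,Ursus))).
That clade also contains Kluyveromyces, Martes, Picea, Rana, Staphylococcus, Ursus, which are not in the proposed group, so the group is not monophyletic.

No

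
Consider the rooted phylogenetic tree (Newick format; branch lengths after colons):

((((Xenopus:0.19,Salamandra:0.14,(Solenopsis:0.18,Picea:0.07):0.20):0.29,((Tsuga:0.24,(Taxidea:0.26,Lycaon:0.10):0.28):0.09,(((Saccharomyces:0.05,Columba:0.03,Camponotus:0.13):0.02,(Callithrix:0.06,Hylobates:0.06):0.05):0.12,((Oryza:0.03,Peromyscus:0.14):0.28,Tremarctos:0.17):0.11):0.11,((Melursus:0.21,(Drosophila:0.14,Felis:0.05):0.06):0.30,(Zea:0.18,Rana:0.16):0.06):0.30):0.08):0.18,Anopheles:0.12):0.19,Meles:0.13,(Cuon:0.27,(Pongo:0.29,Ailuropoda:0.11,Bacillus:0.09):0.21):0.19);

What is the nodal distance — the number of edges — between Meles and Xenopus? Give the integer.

The MRCA of Meles and Xenopus is the root of the tree.
From Meles up to that node: 1 branch. From Xenopus up to the same node: 4 branches. Total: 1 + 4 = 5.

5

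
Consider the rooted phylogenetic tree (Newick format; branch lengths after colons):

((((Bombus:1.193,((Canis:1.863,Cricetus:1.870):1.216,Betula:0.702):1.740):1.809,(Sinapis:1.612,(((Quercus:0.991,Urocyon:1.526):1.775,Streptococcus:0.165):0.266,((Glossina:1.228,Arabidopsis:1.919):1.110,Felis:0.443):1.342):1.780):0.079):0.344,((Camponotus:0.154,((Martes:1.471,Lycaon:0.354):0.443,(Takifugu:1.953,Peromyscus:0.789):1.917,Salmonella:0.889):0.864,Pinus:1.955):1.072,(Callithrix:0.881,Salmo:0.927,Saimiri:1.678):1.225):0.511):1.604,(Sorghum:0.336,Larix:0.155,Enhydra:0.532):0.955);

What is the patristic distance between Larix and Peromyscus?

7.867

The path runs Larix → … → MRCA → … → Peromyscus; the MRCA is the root of the tree.
Branch lengths along that path: 0.155 + 0.955 + 1.604 + 0.511 + 1.072 + 0.864 + 1.917 + 0.789 = 7.867.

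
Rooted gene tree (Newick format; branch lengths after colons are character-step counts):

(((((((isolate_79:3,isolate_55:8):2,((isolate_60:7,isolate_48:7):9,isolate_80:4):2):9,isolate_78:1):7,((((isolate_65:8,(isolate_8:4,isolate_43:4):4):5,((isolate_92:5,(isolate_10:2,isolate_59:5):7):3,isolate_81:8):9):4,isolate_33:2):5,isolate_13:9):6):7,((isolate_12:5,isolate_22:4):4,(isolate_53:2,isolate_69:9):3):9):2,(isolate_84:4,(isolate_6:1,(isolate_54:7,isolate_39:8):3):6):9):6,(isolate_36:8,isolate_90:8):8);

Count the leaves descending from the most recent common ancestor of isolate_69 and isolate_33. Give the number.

The MRCA of isolate_69 and isolate_33 is the node subtending (((((isolate_79,isolate_55),((isolate_60,isolate_48),isolate_80)),isolate_78),((((isolate_65,(isolate_8,isolate_43)),((isolate_92,(isolate_10,isolate_59)),isolate_81)),isolate_33),isolate_13)),((isolate_12,isolate_22),(isolate_53,isolate_69))).
That clade contains 19 terminal taxa: isolate_10, isolate_12, isolate_13, isolate_22, isolate_33, isolate_43, isolate_48, isolate_53, isolate_55, isolate_59, isolate_60, isolate_65, isolate_69, isolate_78, isolate_79, isolate_8, isolate_80, isolate_81, isolate_92.

19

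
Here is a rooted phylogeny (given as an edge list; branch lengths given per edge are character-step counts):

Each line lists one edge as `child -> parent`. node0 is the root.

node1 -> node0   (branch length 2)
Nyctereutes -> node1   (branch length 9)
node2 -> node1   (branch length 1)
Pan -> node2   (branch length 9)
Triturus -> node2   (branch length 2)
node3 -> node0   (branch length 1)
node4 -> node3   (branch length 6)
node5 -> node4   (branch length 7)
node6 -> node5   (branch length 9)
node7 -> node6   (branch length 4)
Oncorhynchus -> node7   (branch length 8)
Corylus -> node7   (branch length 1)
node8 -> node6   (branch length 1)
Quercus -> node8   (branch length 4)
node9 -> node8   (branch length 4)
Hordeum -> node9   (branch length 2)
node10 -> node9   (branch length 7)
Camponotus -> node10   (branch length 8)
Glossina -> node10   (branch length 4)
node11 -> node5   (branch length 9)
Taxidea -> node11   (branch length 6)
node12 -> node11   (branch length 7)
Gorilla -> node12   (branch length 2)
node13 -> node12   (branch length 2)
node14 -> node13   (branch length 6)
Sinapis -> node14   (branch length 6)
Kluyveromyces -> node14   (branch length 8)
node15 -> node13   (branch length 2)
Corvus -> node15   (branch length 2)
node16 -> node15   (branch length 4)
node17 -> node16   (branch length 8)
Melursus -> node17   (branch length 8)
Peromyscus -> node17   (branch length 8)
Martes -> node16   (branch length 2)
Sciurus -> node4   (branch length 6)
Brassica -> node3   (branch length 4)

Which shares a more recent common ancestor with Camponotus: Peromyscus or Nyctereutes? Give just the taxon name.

Peromyscus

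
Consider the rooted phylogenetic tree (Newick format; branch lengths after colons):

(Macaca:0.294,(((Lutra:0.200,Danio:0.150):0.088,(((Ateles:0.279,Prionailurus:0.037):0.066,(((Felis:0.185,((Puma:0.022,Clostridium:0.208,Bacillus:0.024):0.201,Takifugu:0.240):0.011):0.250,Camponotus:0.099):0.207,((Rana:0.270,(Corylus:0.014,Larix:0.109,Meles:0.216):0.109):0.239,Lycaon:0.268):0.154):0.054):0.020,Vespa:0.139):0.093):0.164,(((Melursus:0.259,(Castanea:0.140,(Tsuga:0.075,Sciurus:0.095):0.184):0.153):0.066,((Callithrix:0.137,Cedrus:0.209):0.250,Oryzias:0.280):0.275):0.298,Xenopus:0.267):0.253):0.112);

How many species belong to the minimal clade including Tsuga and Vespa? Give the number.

24

The MRCA of Tsuga and Vespa is the node subtending (((Lutra,Danio),(((Ateles,Prionailurus),(((Felis,((Puma,Clostridium,Bacillus),Takifugu)),Camponotus),((Rana,(Corylus,Larix,Meles)),Lycaon))),Vespa)),(((Melursus,(Castanea,(Tsuga,Sciurus))),((Callithrix,Cedrus),Oryzias)),Xenopus)).
That clade contains 24 terminal taxa: Ateles, Bacillus, Callithrix, Camponotus, Castanea, Cedrus, Clostridium, Corylus, Danio, Felis, Larix, Lutra, Lycaon, Meles, Melursus, Oryzias, Prionailurus, Puma, Rana, Sciurus, Takifugu, Tsuga, Vespa, Xenopus.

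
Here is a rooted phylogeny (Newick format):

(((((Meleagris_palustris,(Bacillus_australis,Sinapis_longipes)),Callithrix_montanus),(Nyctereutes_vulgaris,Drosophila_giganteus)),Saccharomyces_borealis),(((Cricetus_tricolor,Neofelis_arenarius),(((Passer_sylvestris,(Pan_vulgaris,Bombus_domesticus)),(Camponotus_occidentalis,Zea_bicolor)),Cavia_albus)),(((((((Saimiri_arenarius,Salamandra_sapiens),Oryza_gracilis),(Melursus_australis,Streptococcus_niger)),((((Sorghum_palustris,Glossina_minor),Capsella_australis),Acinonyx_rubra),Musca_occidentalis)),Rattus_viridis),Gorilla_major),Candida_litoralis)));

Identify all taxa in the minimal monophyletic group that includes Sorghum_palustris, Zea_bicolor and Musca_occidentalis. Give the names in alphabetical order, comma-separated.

Acinonyx_rubra, Bombus_domesticus, Camponotus_occidentalis, Candida_litoralis, Capsella_australis, Cavia_albus, Cricetus_tricolor, Glossina_minor, Gorilla_major, Melursus_australis, Musca_occidentalis, Neofelis_arenarius, Oryza_gracilis, Pan_vulgaris, Passer_sylvestris, Rattus_viridis, Saimiri_arenarius, Salamandra_sapiens, Sorghum_palustris, Streptococcus_niger, Zea_bicolor

Tracing Sorghum_palustris: it sits inside (Sorghum_palustris,Glossina_minor).
Tracing Zea_bicolor: it sits inside (Camponotus_occidentalis,Zea_bicolor).
Tracing Musca_occidentalis: it sits inside ((((Sorghum_palustris,Glossina_minor),Capsella_australis),Acinonyx_rubra),Musca_occidentalis).
The smallest clade enclosing all 3 is (((Cricetus_tricolor,Neofelis_arenarius),(((Passer_sylvestris,(Pan_vulgaris,Bombus_domesticus)),(Camponotus_occidentalis,Zea_bicolor)),Cavia_albus)),(((((((Saimiri_arenarius,Salamandra_sapiens),Oryza_gracilis),(Melursus_australis,Streptococcus_niger)),((((Sorghum_palustris,Glossina_minor),Capsella_australis),Acinonyx_rubra),Musca_occidentalis)),Rattus_viridis),Gorilla_major),Candida_litoralis)); the answer is its 21 terminal taxa in alphabetical order.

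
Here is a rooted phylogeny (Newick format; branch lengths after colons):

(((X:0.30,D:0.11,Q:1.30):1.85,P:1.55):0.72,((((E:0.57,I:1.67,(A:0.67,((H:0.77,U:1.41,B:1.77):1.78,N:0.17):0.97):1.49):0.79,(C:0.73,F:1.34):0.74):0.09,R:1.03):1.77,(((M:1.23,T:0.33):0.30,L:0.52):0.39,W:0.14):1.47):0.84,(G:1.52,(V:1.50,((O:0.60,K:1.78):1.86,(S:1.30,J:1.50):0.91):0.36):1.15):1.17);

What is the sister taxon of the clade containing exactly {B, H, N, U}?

The clade containing exactly {B, H, N, U} attaches to the tree at the node subtending (A,((H,U,B),N)).
The other lineage descending from that same node — the sister group — is the single tip A.

A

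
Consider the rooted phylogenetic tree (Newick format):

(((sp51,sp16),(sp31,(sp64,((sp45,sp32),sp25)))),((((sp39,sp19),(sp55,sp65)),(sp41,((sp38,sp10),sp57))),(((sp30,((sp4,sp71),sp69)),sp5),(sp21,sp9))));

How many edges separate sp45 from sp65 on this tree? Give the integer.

11

The MRCA of sp45 and sp65 is the root of the tree.
From sp45 up to that node: 6 branches. From sp65 up to the same node: 5 branches. Total: 6 + 5 = 11.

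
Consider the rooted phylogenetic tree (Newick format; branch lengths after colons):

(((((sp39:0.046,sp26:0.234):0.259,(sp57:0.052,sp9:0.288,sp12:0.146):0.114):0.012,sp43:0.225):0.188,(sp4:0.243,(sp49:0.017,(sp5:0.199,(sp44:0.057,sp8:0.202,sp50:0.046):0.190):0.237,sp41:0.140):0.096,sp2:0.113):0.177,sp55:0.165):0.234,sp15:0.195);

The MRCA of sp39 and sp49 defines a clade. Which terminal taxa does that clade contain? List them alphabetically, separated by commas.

sp12, sp2, sp26, sp39, sp4, sp41, sp43, sp44, sp49, sp5, sp50, sp55, sp57, sp8, sp9

Tracing sp39: it sits inside (sp39,sp26).
Tracing sp49: it sits inside (sp49,(sp5,(sp44,sp8,sp50)),sp41).
The smallest clade enclosing both is ((((sp39,sp26),(sp57,sp9,sp12)),sp43),(sp4,(sp49,(sp5,(sp44,sp8,sp50)),sp41),sp2),sp55); the answer is its 15 terminal taxa in alphabetical order.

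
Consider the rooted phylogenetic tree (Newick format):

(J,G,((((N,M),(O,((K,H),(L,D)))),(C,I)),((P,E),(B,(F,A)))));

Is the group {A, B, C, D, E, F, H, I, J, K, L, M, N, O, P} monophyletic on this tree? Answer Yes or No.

The MRCA of the listed taxa is the root, so the smallest clade containing them is the whole tree.
That clade also contains G, which is not in the proposed group, so the group is not monophyletic.

No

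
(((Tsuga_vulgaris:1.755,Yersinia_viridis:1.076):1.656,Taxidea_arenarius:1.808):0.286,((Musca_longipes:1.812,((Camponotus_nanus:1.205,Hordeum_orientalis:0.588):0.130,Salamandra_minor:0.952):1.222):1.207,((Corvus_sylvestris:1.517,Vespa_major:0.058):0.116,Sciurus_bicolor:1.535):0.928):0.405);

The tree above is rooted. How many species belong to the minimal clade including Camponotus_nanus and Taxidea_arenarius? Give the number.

The MRCA of Camponotus_nanus and Taxidea_arenarius is the root, so the clade is the entire tree.
That clade contains 10 terminal taxa: Camponotus_nanus, Corvus_sylvestris, Hordeum_orientalis, Musca_longipes, Salamandra_minor, Sciurus_bicolor, Taxidea_arenarius, Tsuga_vulgaris, Vespa_major, Yersinia_viridis.

10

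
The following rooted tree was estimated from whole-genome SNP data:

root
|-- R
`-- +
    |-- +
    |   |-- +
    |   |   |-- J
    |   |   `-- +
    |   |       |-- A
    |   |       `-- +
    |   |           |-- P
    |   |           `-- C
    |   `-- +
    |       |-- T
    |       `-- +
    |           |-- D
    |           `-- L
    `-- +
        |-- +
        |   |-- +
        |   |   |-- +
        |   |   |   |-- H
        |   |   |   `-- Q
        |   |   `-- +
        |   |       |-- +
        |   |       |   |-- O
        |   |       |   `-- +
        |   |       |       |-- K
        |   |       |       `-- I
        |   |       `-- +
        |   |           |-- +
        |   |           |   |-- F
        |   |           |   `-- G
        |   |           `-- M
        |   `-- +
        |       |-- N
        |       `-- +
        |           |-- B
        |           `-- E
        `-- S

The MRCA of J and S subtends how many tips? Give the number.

The MRCA of J and S is the node subtending (((J,(A,(P,C))),(T,(D,L))),((((H,Q),((O,(K,I)),((F,G),M))),(N,(B,E))),S)).
That clade contains 19 terminal taxa: A, B, C, D, E, F, G, H, I, J, K, L, M, N, O, P, Q, S, T.

19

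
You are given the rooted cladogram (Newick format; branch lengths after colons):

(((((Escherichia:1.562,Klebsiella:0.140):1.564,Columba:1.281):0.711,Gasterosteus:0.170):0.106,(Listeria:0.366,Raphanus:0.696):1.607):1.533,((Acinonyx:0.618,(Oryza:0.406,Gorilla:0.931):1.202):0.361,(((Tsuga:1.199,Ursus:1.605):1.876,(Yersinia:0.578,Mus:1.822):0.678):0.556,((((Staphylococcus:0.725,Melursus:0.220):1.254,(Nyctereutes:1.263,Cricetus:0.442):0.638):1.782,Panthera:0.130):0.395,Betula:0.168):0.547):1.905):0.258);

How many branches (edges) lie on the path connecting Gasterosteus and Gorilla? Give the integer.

The MRCA of Gasterosteus and Gorilla is the root of the tree.
From Gasterosteus up to that node: 3 branches. From Gorilla up to the same node: 4 branches. Total: 3 + 4 = 7.

7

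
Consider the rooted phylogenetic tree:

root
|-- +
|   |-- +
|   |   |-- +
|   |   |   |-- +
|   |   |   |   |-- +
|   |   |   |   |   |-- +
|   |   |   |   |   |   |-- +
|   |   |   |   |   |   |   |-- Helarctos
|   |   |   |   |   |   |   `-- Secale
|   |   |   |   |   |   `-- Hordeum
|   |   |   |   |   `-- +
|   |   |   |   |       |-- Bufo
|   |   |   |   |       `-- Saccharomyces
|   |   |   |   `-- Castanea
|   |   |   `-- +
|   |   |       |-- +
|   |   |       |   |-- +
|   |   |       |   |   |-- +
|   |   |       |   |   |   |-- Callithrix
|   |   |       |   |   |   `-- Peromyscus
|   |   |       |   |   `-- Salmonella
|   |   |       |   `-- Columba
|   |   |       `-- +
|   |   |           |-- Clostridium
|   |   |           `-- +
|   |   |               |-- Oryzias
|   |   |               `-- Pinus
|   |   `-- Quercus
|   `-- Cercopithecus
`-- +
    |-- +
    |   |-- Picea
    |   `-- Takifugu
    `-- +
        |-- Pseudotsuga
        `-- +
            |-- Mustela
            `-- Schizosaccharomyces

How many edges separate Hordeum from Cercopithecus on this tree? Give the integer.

The MRCA of Hordeum and Cercopithecus is the node subtending (((((((Helarctos,Secale),Hordeum),(Bufo,Saccharomyces)),Castanea),((((Callithrix,Peromyscus),Salmonella),Columba),(Clostridium,(Oryzias,Pinus)))),Quercus),Cercopithecus).
From Hordeum up to that node: 6 branches. From Cercopithecus up to the same node: 1 branch. Total: 6 + 1 = 7.

7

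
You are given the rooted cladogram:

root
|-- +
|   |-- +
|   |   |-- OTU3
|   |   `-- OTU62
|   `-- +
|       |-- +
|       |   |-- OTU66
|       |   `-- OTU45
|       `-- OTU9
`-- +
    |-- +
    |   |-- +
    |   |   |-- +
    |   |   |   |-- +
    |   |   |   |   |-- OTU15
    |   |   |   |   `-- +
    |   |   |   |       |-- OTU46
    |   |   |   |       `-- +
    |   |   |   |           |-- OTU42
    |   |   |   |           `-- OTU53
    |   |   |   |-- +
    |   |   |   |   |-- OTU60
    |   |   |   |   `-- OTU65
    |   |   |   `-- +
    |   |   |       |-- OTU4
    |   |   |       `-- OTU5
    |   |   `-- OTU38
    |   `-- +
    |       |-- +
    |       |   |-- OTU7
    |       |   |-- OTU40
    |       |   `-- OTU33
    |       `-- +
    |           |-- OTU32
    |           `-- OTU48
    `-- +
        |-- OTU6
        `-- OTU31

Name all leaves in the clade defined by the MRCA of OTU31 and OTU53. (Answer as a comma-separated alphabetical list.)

Tracing OTU31: it sits inside (OTU6,OTU31).
Tracing OTU53: it sits inside (OTU42,OTU53).
The smallest clade enclosing both is (((((OTU15,(OTU46,(OTU42,OTU53))),(OTU60,OTU65),(OTU4,OTU5)),OTU38),((OTU7,OTU40,OTU33),(OTU32,OTU48))),(OTU6,OTU31)); the answer is its 16 terminal taxa in alphabetical order.

OTU15, OTU31, OTU32, OTU33, OTU38, OTU4, OTU40, OTU42, OTU46, OTU48, OTU5, OTU53, OTU6, OTU60, OTU65, OTU7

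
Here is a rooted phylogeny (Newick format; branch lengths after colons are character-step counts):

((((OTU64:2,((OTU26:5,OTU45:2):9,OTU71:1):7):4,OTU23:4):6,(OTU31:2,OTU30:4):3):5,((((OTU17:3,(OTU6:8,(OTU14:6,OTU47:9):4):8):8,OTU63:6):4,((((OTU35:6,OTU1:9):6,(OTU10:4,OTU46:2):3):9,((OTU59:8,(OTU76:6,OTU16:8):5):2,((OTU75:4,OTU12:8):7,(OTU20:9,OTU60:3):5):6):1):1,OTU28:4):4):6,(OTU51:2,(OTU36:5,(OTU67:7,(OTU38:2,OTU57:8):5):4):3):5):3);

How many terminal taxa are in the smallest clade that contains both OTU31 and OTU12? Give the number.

The MRCA of OTU31 and OTU12 is the root, so the clade is the entire tree.
That clade contains 29 terminal taxa: OTU1, OTU10, OTU12, OTU14, OTU16, OTU17, OTU20, OTU23, OTU26, OTU28, OTU30, OTU31, OTU35, OTU36, OTU38, OTU45, OTU46, OTU47, OTU51, OTU57, OTU59, OTU6, OTU60, OTU63, OTU64, OTU67, OTU71, OTU75, OTU76.

29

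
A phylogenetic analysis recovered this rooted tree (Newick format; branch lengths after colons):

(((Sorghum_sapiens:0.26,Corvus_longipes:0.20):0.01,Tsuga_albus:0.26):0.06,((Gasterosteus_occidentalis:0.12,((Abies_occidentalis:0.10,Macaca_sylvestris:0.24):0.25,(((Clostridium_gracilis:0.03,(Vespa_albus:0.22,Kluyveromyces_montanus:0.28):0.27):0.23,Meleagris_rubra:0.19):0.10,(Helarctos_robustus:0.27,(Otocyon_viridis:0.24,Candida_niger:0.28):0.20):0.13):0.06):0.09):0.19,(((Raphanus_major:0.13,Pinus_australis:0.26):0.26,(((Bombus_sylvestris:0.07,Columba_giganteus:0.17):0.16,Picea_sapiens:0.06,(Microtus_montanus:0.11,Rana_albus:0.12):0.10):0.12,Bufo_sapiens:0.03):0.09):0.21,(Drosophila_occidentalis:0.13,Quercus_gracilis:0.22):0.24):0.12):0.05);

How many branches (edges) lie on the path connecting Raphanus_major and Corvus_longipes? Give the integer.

8

The MRCA of Raphanus_major and Corvus_longipes is the root of the tree.
From Raphanus_major up to that node: 5 branches. From Corvus_longipes up to the same node: 3 branches. Total: 5 + 3 = 8.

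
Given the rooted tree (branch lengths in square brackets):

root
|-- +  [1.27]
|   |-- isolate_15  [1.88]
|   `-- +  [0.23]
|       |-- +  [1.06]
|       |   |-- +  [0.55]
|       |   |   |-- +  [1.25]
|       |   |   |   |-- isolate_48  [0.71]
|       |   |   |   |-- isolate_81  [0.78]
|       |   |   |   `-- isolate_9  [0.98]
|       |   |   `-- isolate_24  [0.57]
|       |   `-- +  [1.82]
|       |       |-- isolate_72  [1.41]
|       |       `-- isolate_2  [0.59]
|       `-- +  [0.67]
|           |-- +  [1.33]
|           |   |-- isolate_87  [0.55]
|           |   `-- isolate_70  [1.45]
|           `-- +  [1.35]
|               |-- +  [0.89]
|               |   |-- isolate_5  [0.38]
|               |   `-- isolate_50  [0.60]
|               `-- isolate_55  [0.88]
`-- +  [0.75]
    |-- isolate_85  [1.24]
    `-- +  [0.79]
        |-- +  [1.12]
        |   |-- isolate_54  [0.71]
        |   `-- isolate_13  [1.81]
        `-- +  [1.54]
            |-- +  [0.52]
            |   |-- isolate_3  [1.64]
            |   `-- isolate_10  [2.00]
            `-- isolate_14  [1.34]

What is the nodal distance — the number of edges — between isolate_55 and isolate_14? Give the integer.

The MRCA of isolate_55 and isolate_14 is the root of the tree.
From isolate_55 up to that node: 5 branches. From isolate_14 up to the same node: 4 branches. Total: 5 + 4 = 9.

9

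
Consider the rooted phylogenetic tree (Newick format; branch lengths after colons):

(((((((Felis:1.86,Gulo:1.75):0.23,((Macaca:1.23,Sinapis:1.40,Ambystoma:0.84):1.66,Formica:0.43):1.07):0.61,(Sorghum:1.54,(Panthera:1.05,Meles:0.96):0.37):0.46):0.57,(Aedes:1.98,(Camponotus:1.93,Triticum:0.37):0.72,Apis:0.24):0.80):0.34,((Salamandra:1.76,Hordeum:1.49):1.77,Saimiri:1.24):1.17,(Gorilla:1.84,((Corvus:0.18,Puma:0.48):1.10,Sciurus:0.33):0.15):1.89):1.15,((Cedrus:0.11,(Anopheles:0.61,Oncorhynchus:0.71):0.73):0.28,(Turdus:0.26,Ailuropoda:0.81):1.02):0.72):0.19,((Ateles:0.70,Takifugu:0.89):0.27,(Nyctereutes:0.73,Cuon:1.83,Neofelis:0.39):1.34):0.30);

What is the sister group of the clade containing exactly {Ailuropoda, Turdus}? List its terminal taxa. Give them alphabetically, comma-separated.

The clade containing exactly {Ailuropoda, Turdus} attaches to the tree at the node subtending ((Cedrus,(Anopheles,Oncorhynchus)),(Turdus,Ailuropoda)).
The other lineage descending from that same node — the sister group — is (Cedrus,(Anopheles,Oncorhynchus)); its 3 tips in alphabetical order are the answer.

Anopheles, Cedrus, Oncorhynchus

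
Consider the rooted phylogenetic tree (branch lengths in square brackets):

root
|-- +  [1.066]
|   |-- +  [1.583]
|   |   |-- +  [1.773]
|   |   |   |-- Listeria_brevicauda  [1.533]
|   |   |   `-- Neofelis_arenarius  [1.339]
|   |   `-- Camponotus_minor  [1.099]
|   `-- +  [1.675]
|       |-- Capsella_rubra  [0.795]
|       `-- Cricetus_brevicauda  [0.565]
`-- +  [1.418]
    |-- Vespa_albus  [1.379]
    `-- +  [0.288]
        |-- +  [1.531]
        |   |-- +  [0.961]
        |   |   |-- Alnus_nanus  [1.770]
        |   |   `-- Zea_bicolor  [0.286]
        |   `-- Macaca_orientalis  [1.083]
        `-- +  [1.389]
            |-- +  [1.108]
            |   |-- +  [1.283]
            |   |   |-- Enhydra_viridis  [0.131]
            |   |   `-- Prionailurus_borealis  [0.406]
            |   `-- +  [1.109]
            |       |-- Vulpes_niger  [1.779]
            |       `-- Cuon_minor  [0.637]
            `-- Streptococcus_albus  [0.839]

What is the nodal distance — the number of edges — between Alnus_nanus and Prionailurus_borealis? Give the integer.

7

The MRCA of Alnus_nanus and Prionailurus_borealis is the node subtending (((Alnus_nanus,Zea_bicolor),Macaca_orientalis),(((Enhydra_viridis,Prionailurus_borealis),(Vulpes_niger,Cuon_minor)),Streptococcus_albus)).
From Alnus_nanus up to that node: 3 branches. From Prionailurus_borealis up to the same node: 4 branches. Total: 3 + 4 = 7.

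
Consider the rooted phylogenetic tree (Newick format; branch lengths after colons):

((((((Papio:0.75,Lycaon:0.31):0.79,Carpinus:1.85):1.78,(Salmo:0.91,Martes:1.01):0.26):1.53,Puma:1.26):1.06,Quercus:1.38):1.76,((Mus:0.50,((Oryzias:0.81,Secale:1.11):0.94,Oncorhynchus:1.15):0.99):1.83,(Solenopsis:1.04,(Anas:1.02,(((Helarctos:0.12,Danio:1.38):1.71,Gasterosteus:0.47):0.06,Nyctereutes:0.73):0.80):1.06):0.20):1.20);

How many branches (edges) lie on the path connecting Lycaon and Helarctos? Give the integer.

13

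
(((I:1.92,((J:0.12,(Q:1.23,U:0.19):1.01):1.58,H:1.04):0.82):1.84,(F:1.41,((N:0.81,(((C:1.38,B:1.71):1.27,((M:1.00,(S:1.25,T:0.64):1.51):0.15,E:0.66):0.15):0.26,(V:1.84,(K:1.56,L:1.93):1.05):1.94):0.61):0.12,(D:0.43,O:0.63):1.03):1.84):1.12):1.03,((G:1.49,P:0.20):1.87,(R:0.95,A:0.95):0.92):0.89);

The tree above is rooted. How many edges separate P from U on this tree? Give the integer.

The MRCA of P and U is the root of the tree.
From P up to that node: 3 branches. From U up to the same node: 6 branches. Total: 3 + 6 = 9.

9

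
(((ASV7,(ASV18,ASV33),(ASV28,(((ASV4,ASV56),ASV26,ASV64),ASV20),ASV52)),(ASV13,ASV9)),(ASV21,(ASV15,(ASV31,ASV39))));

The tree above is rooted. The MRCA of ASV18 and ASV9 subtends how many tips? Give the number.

12

The MRCA of ASV18 and ASV9 is the node subtending ((ASV7,(ASV18,ASV33),(ASV28,(((ASV4,ASV56),ASV26,ASV64),ASV20),ASV52)),(ASV13,ASV9)).
That clade contains 12 terminal taxa: ASV13, ASV18, ASV20, ASV26, ASV28, ASV33, ASV4, ASV52, ASV56, ASV64, ASV7, ASV9.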